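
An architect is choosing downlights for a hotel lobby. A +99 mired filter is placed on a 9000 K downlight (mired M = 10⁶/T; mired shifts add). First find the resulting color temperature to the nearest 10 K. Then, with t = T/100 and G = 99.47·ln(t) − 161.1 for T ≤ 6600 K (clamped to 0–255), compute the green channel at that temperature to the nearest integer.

223

M_in = 10⁶/9000 = 111.11; M_out = 111.11 + (+99) = 210.11.
T_out = 10⁶/210.11 = 4759.4 K → 4760 K; t = 47.6.
G = 99.47·ln 47.6 − 161.1 = 99.47·3.8628 − 161.1 = 223.136.
Rounded: 223.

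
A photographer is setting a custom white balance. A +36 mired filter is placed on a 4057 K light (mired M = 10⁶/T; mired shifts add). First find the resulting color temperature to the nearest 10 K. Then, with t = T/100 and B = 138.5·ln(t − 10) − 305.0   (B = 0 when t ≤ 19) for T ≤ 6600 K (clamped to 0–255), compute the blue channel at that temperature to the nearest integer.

143

M_in = 10⁶/4057 = 246.49; M_out = 246.49 + (+36) = 282.49.
T_out = 10⁶/282.49 = 3540.0 K → 3540 K; t = 35.4.
B = 138.5·ln(35.4 − 10) − 305.0 = 138.5·ln 25.4 − 305.0 = 138.5·3.2347 − 305.0 = 143.013.
Rounded: 143.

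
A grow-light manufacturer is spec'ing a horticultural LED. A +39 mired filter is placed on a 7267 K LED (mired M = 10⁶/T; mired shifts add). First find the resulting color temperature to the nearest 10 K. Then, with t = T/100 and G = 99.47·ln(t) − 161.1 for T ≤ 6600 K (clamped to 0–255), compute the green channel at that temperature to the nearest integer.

240

M_in = 10⁶/7267 = 137.61; M_out = 137.61 + (+39) = 176.61.
T_out = 10⁶/176.61 = 5662.2 K → 5660 K; t = 56.6.
G = 99.47·ln 56.6 − 161.1 = 99.47·4.0360 − 161.1 = 240.362.
Rounded: 240.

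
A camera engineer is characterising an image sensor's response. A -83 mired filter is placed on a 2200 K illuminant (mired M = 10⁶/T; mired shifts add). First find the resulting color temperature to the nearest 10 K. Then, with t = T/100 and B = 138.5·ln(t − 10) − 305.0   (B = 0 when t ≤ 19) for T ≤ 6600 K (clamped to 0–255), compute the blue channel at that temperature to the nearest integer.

87

M_in = 10⁶/2200 = 454.55; M_out = 454.55 + (-83) = 371.55.
T_out = 10⁶/371.55 = 2691.5 K → 2690 K; t = 26.9.
B = 138.5·ln(26.9 − 10) − 305.0 = 138.5·ln 16.9 − 305.0 = 138.5·2.8273 − 305.0 = 86.583.
Rounded: 87.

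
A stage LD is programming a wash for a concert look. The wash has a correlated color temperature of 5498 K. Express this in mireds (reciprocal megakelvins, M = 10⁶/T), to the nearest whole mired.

M = 10⁶ / 5498 = 181.884 → 182 mireds.

182 mireds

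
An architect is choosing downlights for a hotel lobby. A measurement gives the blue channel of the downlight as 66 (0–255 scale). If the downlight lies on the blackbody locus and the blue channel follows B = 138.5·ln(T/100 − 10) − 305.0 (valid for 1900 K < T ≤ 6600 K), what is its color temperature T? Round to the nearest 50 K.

ln(t − 10) = (66 + 305.0) / 138.5 = 2.6787.
t − 10 = e^2.6787 = 14.566, so t = 24.566.
T = 100·t = 2457 K → 2450 K to the nearest 50 K.

2450 K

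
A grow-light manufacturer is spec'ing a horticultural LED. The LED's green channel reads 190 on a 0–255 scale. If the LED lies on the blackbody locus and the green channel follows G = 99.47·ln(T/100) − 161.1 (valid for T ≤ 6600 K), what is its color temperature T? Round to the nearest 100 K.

ln t = (190 + 161.1) / 99.47 = 3.5297.
t = e^3.5297 = 34.114.
T = 100·t = 3411 K → 3400 K to the nearest 100 K.

3400 K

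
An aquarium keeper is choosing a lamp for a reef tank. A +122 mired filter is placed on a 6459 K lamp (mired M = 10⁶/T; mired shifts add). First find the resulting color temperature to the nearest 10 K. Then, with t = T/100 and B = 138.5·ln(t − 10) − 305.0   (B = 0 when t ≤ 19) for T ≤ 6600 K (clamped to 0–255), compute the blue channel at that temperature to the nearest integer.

147

M_in = 10⁶/6459 = 154.82; M_out = 154.82 + (+122) = 276.82.
T_out = 10⁶/276.82 = 3612.4 K → 3610 K; t = 36.1.
B = 138.5·ln(36.1 − 10) − 305.0 = 138.5·ln 26.1 − 305.0 = 138.5·3.2619 − 305.0 = 146.778.
Rounded: 147.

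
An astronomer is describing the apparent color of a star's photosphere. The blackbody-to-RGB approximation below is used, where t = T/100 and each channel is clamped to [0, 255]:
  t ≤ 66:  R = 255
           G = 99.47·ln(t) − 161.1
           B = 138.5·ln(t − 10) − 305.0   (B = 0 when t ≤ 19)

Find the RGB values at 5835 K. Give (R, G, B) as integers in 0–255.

t = 5835/100 = 58.35; the t ≤ 66 branch applies.
R = 255 by definition for t ≤ 66.
G = 99.47·ln 58.35 − 161.1 = 99.47·4.0665 − 161.1 = 243.391.
B = 138.5·ln(58.35 − 10) − 305.0 = 138.5·ln 48.35 − 305.0 = 138.5·3.8785 − 305.0 = 232.168.
Rounded: (255, 243, 232).

(255, 243, 232)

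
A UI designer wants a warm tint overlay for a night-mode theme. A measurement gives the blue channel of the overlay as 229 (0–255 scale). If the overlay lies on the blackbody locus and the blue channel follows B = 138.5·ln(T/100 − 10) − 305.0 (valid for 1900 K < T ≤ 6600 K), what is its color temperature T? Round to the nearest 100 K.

ln(t − 10) = (229 + 305.0) / 138.5 = 3.8556.
t − 10 = e^3.8556 = 47.257, so t = 57.257.
T = 100·t = 5726 K → 5700 K to the nearest 100 K.

5700 K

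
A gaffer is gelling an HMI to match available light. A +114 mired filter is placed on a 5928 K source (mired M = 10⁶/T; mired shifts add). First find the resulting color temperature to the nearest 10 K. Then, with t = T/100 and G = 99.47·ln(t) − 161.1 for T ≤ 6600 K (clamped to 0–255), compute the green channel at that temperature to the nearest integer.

M_in = 10⁶/5928 = 168.69; M_out = 168.69 + (+114) = 282.69.
T_out = 10⁶/282.69 = 3537.4 K → 3540 K; t = 35.4.
G = 99.47·ln 35.4 − 161.1 = 99.47·3.5667 − 161.1 = 193.681.
Rounded: 194.

194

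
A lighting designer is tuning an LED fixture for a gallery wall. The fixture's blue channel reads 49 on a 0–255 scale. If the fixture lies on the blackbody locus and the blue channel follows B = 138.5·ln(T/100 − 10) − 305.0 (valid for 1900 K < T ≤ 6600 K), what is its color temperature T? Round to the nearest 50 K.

2300 K

ln(t − 10) = (49 + 305.0) / 138.5 = 2.5560.
t − 10 = e^2.5560 = 12.884, so t = 22.884.
T = 100·t = 2288 K → 2300 K to the nearest 50 K.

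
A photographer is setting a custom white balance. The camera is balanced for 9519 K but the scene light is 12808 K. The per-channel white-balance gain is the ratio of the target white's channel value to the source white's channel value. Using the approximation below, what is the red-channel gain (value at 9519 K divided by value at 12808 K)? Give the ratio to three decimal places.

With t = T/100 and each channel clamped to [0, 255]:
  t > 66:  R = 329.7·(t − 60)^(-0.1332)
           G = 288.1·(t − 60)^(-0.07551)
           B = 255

1.092

At 12808 K (t = 128.08):
  R = 329.7·(128.08 − 60)^(-0.1332) = 329.7·68.08^(-0.1332) = 329.7·0.56996 = 187.915.
At 9519 K (t = 95.19):
  R = 329.7·(95.19 − 60)^(-0.1332) = 329.7·35.19^(-0.1332) = 329.7·0.62232 = 205.180.
Gain = 205.180 / 187.915 = 1.0919 → 1.092.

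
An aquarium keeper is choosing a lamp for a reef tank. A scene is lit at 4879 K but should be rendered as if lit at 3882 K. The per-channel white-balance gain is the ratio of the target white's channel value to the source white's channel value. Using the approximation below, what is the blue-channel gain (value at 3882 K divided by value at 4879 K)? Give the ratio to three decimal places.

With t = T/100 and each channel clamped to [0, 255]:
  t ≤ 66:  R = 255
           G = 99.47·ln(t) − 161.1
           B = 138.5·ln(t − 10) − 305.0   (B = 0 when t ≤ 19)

0.796

At 4879 K (t = 48.79):
  B = 138.5·ln(48.79 − 10) − 305.0 = 138.5·ln 38.79 − 305.0 = 138.5·3.6582 − 305.0 = 201.656.
At 3882 K (t = 38.82):
  B = 138.5·ln(38.82 − 10) − 305.0 = 138.5·ln 28.82 − 305.0 = 138.5·3.3611 − 305.0 = 160.508.
Gain = 160.508 / 201.656 = 0.7960 → 0.796.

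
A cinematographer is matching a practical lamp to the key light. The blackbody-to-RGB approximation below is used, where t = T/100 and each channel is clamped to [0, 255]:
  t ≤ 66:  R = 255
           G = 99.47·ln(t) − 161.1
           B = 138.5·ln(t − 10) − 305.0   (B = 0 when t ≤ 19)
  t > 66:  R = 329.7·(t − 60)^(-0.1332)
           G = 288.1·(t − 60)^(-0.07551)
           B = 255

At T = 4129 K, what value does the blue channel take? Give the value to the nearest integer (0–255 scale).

t = 4129/100 = 41.29; the t ≤ 66 branch applies.
B = 138.5·ln(41.29 − 10) − 305.0 = 138.5·ln 31.29 − 305.0 = 138.5·3.4433 − 305.0 = 171.897.
Rounded: 172.

172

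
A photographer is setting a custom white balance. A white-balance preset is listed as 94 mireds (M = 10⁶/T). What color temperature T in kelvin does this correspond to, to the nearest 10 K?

T = 10⁶ / 94 = 10638.30 K → 10640 K.

10640 K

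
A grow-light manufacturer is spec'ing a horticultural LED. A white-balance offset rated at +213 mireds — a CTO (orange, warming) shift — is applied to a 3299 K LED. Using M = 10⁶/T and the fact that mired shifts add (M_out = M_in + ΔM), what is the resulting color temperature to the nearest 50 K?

M_in = 10⁶/3299 = 303.12 mireds.
M_out = 303.12 + (+213) = 516.12 mireds.
T_out = 10⁶/516.12 = 1937.5 K → 1950 K.

1950 K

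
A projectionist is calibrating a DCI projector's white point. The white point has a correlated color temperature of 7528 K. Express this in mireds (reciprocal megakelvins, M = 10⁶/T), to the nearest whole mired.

133 mireds

M = 10⁶ / 7528 = 132.837 → 133 mireds.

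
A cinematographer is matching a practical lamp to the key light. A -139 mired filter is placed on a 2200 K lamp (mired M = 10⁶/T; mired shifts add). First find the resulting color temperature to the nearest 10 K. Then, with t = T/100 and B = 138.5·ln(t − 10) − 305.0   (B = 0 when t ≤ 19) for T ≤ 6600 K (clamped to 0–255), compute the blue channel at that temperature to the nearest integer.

121

M_in = 10⁶/2200 = 454.55; M_out = 454.55 + (-139) = 315.55.
T_out = 10⁶/315.55 = 3169.1 K → 3170 K; t = 31.7.
B = 138.5·ln(31.7 − 10) − 305.0 = 138.5·ln 21.7 − 305.0 = 138.5·3.0773 − 305.0 = 121.208.
Rounded: 121.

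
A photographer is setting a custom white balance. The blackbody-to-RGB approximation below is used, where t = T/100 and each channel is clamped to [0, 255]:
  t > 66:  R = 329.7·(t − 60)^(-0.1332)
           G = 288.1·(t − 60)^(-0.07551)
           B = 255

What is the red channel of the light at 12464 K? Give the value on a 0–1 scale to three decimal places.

t = 12464/100 = 124.64; the t > 66 branch applies.
R = 329.7·(124.64 − 60)^(-0.1332) = 329.7·64.64^(-0.1332) = 329.7·0.57391 = 189.217.
On a 0–1 scale: 189.217/255 = 0.7420 → 0.742.

0.742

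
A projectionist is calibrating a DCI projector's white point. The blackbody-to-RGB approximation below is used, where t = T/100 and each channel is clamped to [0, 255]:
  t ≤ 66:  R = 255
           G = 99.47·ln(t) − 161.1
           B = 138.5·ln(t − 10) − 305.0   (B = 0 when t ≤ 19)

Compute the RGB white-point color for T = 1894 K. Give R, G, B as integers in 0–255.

t = 1894/100 = 18.94; the t ≤ 66 branch applies.
R = 255 by definition for t ≤ 66.
G = 99.47·ln 18.94 − 161.1 = 99.47·2.9413 − 161.1 = 131.469.
t = 18.94 ≤ 19, so B = 0.
Rounded: (255, 131, 0).

R=255, G=131, B=0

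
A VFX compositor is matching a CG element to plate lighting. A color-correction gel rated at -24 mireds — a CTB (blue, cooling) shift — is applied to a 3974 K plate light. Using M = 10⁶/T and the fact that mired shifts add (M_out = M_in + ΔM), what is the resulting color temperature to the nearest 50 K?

M_in = 10⁶/3974 = 251.64 mireds.
M_out = 251.64 + (-24) = 227.64 mireds.
T_out = 10⁶/227.64 = 4393.0 K → 4400 K.

4400 K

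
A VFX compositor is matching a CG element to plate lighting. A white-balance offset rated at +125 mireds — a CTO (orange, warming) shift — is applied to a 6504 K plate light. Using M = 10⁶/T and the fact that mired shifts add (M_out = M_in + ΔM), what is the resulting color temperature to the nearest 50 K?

M_in = 10⁶/6504 = 153.75 mireds.
M_out = 153.75 + (+125) = 278.75 mireds.
T_out = 10⁶/278.75 = 3587.4 K → 3600 K.

3600 K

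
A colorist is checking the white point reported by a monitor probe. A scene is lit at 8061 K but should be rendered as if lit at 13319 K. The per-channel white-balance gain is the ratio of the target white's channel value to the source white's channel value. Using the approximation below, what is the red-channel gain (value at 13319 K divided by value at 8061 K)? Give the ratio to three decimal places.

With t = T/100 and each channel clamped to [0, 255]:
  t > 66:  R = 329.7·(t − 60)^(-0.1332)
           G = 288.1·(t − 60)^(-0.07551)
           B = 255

At 8061 K (t = 80.61):
  R = 329.7·(80.61 − 60)^(-0.1332) = 329.7·20.61^(-0.1332) = 329.7·0.66829 = 220.335.
At 13319 K (t = 133.19):
  R = 329.7·(133.19 − 60)^(-0.1332) = 329.7·73.19^(-0.1332) = 329.7·0.56449 = 186.112.
Gain = 186.112 / 220.335 = 0.8447 → 0.845.

0.845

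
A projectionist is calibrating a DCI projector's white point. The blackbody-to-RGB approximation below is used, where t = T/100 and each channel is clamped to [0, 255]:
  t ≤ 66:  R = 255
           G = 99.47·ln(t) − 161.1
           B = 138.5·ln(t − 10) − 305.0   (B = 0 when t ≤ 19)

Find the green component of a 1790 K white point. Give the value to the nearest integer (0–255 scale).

126

t = 1790/100 = 17.9; the t ≤ 66 branch applies.
G = 99.47·ln 17.9 − 161.1 = 99.47·2.8848 − 161.1 = 125.851.
Rounded: 126.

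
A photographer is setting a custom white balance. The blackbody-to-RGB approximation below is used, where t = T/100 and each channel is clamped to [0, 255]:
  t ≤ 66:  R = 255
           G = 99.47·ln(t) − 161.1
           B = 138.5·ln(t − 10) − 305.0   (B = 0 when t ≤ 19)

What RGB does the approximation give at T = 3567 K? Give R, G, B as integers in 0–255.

R=255, G=194, B=144

t = 3567/100 = 35.67; the t ≤ 66 branch applies.
R = 255 by definition for t ≤ 66.
G = 99.47·ln 35.67 − 161.1 = 99.47·3.5743 − 161.1 = 194.437.
B = 138.5·ln(35.67 − 10) − 305.0 = 138.5·ln 25.67 − 305.0 = 138.5·3.2453 − 305.0 = 144.477.
Rounded: (255, 194, 144).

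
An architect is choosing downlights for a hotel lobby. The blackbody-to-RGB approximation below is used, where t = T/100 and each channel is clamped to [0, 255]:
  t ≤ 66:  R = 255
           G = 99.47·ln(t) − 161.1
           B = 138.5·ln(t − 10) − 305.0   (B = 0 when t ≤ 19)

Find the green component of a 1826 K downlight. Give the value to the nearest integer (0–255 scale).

128

t = 1826/100 = 18.26; the t ≤ 66 branch applies.
G = 99.47·ln 18.26 − 161.1 = 99.47·2.9047 − 161.1 = 127.832.
Rounded: 128.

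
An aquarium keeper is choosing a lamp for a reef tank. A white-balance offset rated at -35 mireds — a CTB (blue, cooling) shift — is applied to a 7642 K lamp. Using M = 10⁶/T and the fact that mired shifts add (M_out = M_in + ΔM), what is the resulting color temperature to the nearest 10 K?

10430 K

M_in = 10⁶/7642 = 130.86 mireds.
M_out = 130.86 + (-35) = 95.86 mireds.
T_out = 10⁶/95.86 = 10432.3 K → 10430 K.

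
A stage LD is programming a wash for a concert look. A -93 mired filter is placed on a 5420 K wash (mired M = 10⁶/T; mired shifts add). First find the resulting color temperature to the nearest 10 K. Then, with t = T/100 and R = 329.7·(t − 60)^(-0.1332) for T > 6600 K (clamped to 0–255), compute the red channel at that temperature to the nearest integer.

196

M_in = 10⁶/5420 = 184.50; M_out = 184.50 + (-93) = 91.50.
T_out = 10⁶/91.50 = 10928.7 K → 10930 K; t = 109.3.
R = 329.7·(109.3 − 60)^(-0.1332) = 329.7·49.3^(-0.1332) = 329.7·0.59499 = 196.170.
Rounded: 196.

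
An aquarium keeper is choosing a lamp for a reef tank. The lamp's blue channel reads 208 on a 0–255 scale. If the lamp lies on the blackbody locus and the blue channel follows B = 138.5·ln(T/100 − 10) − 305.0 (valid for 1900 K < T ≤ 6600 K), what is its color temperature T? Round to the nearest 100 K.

5100 K

ln(t − 10) = (208 + 305.0) / 138.5 = 3.7040.
t − 10 = e^3.7040 = 40.608, so t = 50.608.
T = 100·t = 5061 K → 5100 K to the nearest 100 K.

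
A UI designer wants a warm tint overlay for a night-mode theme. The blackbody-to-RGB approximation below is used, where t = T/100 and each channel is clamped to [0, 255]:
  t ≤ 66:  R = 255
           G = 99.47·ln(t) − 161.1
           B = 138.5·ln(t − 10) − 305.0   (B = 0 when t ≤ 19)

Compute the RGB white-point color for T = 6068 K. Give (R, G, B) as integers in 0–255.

t = 6068/100 = 60.68; the t ≤ 66 branch applies.
R = 255 by definition for t ≤ 66.
G = 99.47·ln 60.68 − 161.1 = 99.47·4.1056 − 161.1 = 247.285.
B = 138.5·ln(60.68 − 10) − 305.0 = 138.5·ln 50.68 − 305.0 = 138.5·3.9255 − 305.0 = 238.686.
Rounded: (255, 247, 239).

(255, 247, 239)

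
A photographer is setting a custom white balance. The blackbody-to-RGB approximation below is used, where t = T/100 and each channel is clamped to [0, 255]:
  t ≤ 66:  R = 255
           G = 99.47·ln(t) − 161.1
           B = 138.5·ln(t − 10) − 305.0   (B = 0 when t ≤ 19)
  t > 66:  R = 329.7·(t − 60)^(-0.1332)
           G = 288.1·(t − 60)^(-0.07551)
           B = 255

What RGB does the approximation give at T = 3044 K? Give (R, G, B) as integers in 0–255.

t = 3044/100 = 30.44; the t ≤ 66 branch applies.
R = 255 by definition for t ≤ 66.
G = 99.47·ln 30.44 − 161.1 = 99.47·3.4158 − 161.1 = 178.665.
B = 138.5·ln(30.44 − 10) − 305.0 = 138.5·ln 20.44 − 305.0 = 138.5·3.0175 − 305.0 = 112.923.
Rounded: (255, 179, 113).

(255, 179, 113)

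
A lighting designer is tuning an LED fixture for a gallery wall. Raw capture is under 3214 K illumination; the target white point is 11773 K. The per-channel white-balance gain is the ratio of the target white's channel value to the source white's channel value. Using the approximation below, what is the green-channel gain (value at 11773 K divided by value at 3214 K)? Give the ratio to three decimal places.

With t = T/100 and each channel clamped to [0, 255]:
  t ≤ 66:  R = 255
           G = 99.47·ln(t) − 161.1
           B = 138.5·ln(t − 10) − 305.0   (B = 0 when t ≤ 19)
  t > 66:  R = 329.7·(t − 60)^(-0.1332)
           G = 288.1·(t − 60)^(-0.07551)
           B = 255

1.152

At 3214 K (t = 32.14):
  G = 99.47·ln 32.14 − 161.1 = 99.47·3.4701 − 161.1 = 184.071.
At 11773 K (t = 117.73):
  G = 288.1·(117.73 − 60)^(-0.07551) = 288.1·57.73^(-0.07551) = 288.1·0.73620 = 212.100.
Gain = 212.100 / 184.071 = 1.1523 → 1.152.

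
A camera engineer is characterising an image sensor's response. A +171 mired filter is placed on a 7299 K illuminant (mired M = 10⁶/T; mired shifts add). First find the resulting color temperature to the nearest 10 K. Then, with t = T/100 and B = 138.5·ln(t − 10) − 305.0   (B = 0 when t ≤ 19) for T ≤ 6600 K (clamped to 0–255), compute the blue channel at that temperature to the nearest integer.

M_in = 10⁶/7299 = 137.01; M_out = 137.01 + (+171) = 308.01.
T_out = 10⁶/308.01 = 3246.7 K → 3250 K; t = 32.5.
B = 138.5·ln(32.5 − 10) − 305.0 = 138.5·ln 22.5 − 305.0 = 138.5·3.1135 − 305.0 = 126.222.
Rounded: 126.

126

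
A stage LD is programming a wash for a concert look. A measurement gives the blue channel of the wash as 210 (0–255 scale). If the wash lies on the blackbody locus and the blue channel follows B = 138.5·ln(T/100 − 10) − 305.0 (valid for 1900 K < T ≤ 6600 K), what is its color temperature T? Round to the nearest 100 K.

5100 K

ln(t − 10) = (210 + 305.0) / 138.5 = 3.7184.
t − 10 = e^3.7184 = 41.199, so t = 51.199.
T = 100·t = 5120 K → 5100 K to the nearest 100 K.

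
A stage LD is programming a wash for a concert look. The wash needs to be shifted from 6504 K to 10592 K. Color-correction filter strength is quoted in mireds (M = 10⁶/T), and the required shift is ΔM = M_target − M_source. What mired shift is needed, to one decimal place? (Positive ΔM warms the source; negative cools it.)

M_source = 10⁶/6504 = 153.752; M_target = 10⁶/10592 = 94.411.
ΔM = 94.411 − 153.752 = -59.341 → -59.3 mireds, a cooling shift.

-59.3 mireds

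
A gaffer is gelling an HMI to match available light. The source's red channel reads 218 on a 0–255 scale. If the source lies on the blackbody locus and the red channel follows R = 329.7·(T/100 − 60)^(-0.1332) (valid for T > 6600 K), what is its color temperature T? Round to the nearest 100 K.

(t − 60)^(-0.1332) = 218/329.7 = 0.66121.
t − 60 = 0.66121^(1/-0.1332) = 0.66121^(-7.508) = 22.326, so t = 82.326.
T = 100·t = 8233 K → 8200 K to the nearest 100 K.

8200 K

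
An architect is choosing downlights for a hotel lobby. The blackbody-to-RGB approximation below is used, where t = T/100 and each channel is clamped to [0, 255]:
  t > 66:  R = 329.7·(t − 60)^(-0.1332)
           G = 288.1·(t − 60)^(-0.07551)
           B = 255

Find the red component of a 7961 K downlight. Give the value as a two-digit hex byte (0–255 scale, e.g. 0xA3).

0xDE

t = 7961/100 = 79.61; the t > 66 branch applies.
R = 329.7·(79.61 − 60)^(-0.1332) = 329.7·19.61^(-0.1332) = 329.7·0.67273 = 221.800.
Rounded: 222; in hex, 0xDE.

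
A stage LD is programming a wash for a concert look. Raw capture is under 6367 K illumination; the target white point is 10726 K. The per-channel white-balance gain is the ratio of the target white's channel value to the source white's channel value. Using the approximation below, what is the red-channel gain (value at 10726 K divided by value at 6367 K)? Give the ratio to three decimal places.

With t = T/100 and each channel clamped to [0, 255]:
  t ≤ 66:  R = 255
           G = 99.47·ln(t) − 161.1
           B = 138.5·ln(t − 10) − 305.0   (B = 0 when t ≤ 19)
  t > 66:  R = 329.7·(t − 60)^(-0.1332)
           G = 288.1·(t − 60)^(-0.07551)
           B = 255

At 6367 K (t = 63.67):
  R = 255 by definition for t ≤ 66.
At 10726 K (t = 107.26):
  R = 329.7·(107.26 − 60)^(-0.1332) = 329.7·47.26^(-0.1332) = 329.7·0.59835 = 197.277.
Gain = 197.277 / 255.000 = 0.7736 → 0.774.

0.774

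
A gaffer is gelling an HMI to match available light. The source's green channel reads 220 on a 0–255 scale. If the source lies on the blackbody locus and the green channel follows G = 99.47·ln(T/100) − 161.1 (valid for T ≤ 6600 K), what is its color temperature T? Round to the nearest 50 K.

4600 K

ln t = (220 + 161.1) / 99.47 = 3.8313.
t = e^3.8313 = 46.123.
T = 100·t = 4612 K → 4600 K to the nearest 50 K.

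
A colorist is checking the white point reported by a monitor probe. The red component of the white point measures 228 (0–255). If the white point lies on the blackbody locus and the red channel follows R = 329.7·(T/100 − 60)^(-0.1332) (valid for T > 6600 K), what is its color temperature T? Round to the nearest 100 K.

7600 K

(t − 60)^(-0.1332) = 228/329.7 = 0.69154.
t − 60 = 0.69154^(1/-0.1332) = 0.69154^(-7.508) = 15.943, so t = 75.943.
T = 100·t = 7594 K → 7600 K to the nearest 100 K.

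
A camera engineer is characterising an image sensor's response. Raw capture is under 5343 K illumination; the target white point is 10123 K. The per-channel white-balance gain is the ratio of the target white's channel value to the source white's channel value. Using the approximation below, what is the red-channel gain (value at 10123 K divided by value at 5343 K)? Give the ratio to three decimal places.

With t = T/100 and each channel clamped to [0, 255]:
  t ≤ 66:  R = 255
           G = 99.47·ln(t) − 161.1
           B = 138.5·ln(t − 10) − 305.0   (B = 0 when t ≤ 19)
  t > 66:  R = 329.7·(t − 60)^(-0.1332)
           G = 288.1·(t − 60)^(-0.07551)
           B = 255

0.788

At 5343 K (t = 53.43):
  R = 255 by definition for t ≤ 66.
At 10123 K (t = 101.23):
  R = 329.7·(101.23 − 60)^(-0.1332) = 329.7·41.23^(-0.1332) = 329.7·0.60933 = 200.897.
Gain = 200.897 / 255.000 = 0.7878 → 0.788.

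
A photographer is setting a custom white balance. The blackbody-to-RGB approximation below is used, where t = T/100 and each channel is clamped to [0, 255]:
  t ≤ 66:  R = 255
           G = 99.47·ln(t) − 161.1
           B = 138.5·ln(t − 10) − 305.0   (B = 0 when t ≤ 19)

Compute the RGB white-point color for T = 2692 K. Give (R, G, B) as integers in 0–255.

(255, 166, 87)

t = 2692/100 = 26.92; the t ≤ 66 branch applies.
R = 255 by definition for t ≤ 66.
G = 99.47·ln 26.92 − 161.1 = 99.47·3.2929 − 161.1 = 166.442.
B = 138.5·ln(26.92 − 10) − 305.0 = 138.5·ln 16.92 − 305.0 = 138.5·2.8285 − 305.0 = 86.747.
Rounded: (255, 166, 87).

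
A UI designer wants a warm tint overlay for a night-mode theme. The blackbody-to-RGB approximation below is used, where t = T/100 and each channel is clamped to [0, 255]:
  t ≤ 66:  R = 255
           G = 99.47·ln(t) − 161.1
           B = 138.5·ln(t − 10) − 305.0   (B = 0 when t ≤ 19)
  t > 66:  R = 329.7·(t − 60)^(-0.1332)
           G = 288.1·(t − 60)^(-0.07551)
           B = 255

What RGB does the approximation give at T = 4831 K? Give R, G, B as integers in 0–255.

t = 4831/100 = 48.31; the t ≤ 66 branch applies.
R = 255 by definition for t ≤ 66.
G = 99.47·ln 48.31 − 161.1 = 99.47·3.8776 − 161.1 = 224.609.
B = 138.5·ln(48.31 − 10) − 305.0 = 138.5·ln 38.31 − 305.0 = 138.5·3.6457 − 305.0 = 199.931.
Rounded: (255, 225, 200).

R=255, G=225, B=200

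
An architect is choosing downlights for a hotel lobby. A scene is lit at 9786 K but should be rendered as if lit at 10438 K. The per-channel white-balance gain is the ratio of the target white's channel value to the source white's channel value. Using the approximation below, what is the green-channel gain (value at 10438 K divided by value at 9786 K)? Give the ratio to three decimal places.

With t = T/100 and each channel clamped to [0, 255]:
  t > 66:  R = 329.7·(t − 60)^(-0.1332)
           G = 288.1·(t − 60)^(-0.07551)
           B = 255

At 9786 K (t = 97.86):
  G = 288.1·(97.86 − 60)^(-0.07551) = 288.1·37.86^(-0.07551) = 288.1·0.76003 = 218.965.
At 10438 K (t = 104.38):
  G = 288.1·(104.38 − 60)^(-0.07551) = 288.1·44.38^(-0.07551) = 288.1·0.75097 = 216.354.
Gain = 216.354 / 218.965 = 0.9881 → 0.988.

0.988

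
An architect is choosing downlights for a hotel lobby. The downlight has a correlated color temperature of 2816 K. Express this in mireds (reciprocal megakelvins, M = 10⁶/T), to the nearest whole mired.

M = 10⁶ / 2816 = 355.114 → 355 mireds.

355 mireds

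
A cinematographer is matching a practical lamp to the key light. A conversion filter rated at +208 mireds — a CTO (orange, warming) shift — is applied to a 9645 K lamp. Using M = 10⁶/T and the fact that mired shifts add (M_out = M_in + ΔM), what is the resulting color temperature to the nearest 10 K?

M_in = 10⁶/9645 = 103.68 mireds.
M_out = 103.68 + (+208) = 311.68 mireds.
T_out = 10⁶/311.68 = 3208.4 K → 3210 K.

3210 K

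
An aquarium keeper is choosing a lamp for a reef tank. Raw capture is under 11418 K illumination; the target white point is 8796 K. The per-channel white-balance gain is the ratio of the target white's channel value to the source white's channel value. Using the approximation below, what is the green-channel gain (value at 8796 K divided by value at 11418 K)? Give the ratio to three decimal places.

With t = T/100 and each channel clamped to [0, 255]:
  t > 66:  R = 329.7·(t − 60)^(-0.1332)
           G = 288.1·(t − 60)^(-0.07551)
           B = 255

At 11418 K (t = 114.18):
  G = 288.1·(114.18 − 60)^(-0.07551) = 288.1·54.18^(-0.07551) = 288.1·0.73974 = 213.118.
At 8796 K (t = 87.96):
  G = 288.1·(87.96 − 60)^(-0.07551) = 288.1·27.96^(-0.07551) = 288.1·0.77763 = 224.035.
Gain = 224.035 / 213.118 = 1.0512 → 1.051.

1.051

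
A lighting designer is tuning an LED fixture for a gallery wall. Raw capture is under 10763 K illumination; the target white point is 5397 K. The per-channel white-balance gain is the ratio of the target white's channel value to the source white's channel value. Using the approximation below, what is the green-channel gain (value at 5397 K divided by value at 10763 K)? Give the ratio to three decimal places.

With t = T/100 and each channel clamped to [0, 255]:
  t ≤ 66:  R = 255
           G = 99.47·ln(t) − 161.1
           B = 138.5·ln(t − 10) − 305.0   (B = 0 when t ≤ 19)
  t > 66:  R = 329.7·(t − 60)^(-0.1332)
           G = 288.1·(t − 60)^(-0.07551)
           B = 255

1.095

At 10763 K (t = 107.63):
  G = 288.1·(107.63 − 60)^(-0.07551) = 288.1·47.63^(-0.07551) = 288.1·0.74697 = 215.202.
At 5397 K (t = 53.97):
  G = 99.47·ln 53.97 − 161.1 = 99.47·3.9884 − 161.1 = 235.629.
Gain = 235.629 / 215.202 = 1.0949 → 1.095.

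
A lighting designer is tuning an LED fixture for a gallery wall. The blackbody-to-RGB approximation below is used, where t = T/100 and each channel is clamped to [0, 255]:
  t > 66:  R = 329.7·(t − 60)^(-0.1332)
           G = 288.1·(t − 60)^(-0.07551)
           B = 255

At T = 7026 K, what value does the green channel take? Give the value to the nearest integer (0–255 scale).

242

t = 7026/100 = 70.26; the t > 66 branch applies.
G = 288.1·(70.26 − 60)^(-0.07551) = 288.1·10.26^(-0.07551) = 288.1·0.83878 = 241.653.
Rounded: 242.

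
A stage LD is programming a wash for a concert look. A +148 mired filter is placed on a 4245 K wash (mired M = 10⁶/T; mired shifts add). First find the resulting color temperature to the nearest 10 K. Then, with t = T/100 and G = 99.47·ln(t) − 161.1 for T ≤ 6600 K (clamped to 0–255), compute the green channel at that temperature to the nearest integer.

M_in = 10⁶/4245 = 235.57; M_out = 235.57 + (+148) = 383.57.
T_out = 10⁶/383.57 = 2607.1 K → 2610 K; t = 26.1.
G = 99.47·ln 26.1 − 161.1 = 99.47·3.2619 − 161.1 = 163.365.
Rounded: 163.

163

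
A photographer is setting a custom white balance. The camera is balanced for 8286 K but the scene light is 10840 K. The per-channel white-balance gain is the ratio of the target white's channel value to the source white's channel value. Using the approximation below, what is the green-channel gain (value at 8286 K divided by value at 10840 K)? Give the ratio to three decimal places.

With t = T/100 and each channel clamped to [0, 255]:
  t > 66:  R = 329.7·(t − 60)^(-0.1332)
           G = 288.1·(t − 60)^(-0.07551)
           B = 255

1.058

At 10840 K (t = 108.4):
  G = 288.1·(108.4 − 60)^(-0.07551) = 288.1·48.4^(-0.07551) = 288.1·0.74607 = 214.942.
At 8286 K (t = 82.86):
  G = 288.1·(82.86 − 60)^(-0.07551) = 288.1·22.86^(-0.07551) = 288.1·0.78954 = 227.468.
Gain = 227.468 / 214.942 = 1.0583 → 1.058.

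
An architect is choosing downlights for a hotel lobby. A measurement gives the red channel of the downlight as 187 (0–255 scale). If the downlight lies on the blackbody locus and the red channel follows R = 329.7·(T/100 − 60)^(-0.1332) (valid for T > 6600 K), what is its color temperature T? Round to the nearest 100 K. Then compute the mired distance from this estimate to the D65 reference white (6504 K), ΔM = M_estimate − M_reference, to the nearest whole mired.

-77 mireds

(t − 60)^(-0.1332) = 187/329.7 = 0.56718.
t − 60 = 0.56718^(1/-0.1332) = 0.56718^(-7.508) = 70.620, so t = 130.620.
T = 100·t = 13062 K → 13100 K to the nearest 100 K.
M_estimate = 10⁶/13100 = 76.34; M_reference = 10⁶/6504 = 153.75.
ΔM = 76.34 − 153.75 = -77.42 → -77 mireds.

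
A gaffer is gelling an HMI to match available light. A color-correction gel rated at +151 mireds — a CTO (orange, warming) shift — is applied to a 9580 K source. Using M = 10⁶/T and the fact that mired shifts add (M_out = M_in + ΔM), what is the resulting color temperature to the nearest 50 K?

M_in = 10⁶/9580 = 104.38 mireds.
M_out = 104.38 + (+151) = 255.38 mireds.
T_out = 10⁶/255.38 = 3915.7 K → 3900 K.

3900 K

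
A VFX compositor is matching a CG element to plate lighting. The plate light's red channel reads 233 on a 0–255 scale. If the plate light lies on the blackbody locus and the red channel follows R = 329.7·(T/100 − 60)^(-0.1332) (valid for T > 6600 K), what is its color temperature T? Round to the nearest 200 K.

(t − 60)^(-0.1332) = 233/329.7 = 0.70670.
t − 60 = 0.70670^(1/-0.1332) = 0.70670^(-7.508) = 13.547, so t = 73.547.
T = 100·t = 7355 K → 7400 K to the nearest 200 K.

7400 K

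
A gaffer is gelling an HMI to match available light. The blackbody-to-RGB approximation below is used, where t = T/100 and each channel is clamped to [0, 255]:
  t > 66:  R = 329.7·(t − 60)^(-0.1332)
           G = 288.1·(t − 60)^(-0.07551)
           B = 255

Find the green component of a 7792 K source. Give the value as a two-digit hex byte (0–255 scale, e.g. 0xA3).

t = 7792/100 = 77.92; the t > 66 branch applies.
G = 288.1·(77.92 − 60)^(-0.07551) = 288.1·17.92^(-0.07551) = 288.1·0.80419 = 231.688.
Rounded: 232; in hex, 0xE8.

0xE8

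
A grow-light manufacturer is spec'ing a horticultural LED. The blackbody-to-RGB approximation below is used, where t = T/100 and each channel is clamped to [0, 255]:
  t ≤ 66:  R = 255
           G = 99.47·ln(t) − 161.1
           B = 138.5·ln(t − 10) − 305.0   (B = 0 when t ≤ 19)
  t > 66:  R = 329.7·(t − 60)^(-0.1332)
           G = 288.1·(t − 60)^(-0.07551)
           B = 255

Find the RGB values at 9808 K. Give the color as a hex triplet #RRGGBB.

#CBDBFF

t = 9808/100 = 98.08; the t > 66 branch applies.
R = 329.7·(98.08 − 60)^(-0.1332) = 329.7·38.08^(-0.1332) = 329.7·0.61582 = 203.035.
G = 288.1·(98.08 − 60)^(-0.07551) = 288.1·38.08^(-0.07551) = 288.1·0.75970 = 218.869.
B = 255 by definition for t > 66.
Rounded: (203, 219, 255).
In hex: #CBDBFF.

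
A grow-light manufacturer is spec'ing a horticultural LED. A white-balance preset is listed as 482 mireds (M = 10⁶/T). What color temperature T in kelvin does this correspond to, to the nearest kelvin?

2075 K

T = 10⁶ / 482 = 2074.69 K → 2075 K.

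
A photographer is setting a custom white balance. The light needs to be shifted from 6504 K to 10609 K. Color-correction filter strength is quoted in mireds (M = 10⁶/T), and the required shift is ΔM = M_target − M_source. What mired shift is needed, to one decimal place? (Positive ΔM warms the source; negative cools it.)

M_source = 10⁶/6504 = 153.752; M_target = 10⁶/10609 = 94.260.
ΔM = 94.260 − 153.752 = -59.492 → -59.5 mireds, a cooling shift.

-59.5 mireds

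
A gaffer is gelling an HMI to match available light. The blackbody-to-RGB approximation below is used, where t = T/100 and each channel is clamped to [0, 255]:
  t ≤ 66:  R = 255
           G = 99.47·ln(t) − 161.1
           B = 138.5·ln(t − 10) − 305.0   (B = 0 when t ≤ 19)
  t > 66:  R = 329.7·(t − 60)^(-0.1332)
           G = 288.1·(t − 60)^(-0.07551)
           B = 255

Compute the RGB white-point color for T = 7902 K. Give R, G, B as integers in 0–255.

t = 7902/100 = 79.02; the t > 66 branch applies.
R = 329.7·(79.02 − 60)^(-0.1332) = 329.7·19.02^(-0.1332) = 329.7·0.67547 = 222.704.
G = 288.1·(79.02 − 60)^(-0.07551) = 288.1·19.02^(-0.07551) = 288.1·0.80058 = 230.648.
B = 255 by definition for t > 66.
Rounded: (223, 231, 255).

R=223, G=231, B=255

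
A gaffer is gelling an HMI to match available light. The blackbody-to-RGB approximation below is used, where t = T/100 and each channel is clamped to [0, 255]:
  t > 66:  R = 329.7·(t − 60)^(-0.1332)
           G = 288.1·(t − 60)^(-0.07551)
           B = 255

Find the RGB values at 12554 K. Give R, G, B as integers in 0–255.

R=189, G=210, B=255

t = 12554/100 = 125.54; the t > 66 branch applies.
R = 329.7·(125.54 − 60)^(-0.1332) = 329.7·65.54^(-0.1332) = 329.7·0.57285 = 188.869.
G = 288.1·(125.54 − 60)^(-0.07551) = 288.1·65.54^(-0.07551) = 288.1·0.72918 = 210.077.
B = 255 by definition for t > 66.
Rounded: (189, 210, 255).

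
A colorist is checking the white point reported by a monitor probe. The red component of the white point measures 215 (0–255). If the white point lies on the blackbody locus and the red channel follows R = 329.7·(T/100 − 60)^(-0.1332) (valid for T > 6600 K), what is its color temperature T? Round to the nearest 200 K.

(t − 60)^(-0.1332) = 215/329.7 = 0.65211.
t − 60 = 0.65211^(1/-0.1332) = 0.65211^(-7.508) = 24.774, so t = 84.774.
T = 100·t = 8477 K → 8400 K to the nearest 200 K.

8400 K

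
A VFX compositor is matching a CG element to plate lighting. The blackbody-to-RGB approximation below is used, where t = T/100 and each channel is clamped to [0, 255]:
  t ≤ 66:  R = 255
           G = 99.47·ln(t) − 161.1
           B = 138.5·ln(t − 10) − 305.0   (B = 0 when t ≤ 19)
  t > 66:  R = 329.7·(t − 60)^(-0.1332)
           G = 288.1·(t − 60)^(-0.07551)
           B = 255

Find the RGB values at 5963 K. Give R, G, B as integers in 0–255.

R=255, G=246, B=236

t = 5963/100 = 59.63; the t ≤ 66 branch applies.
R = 255 by definition for t ≤ 66.
G = 99.47·ln 59.63 − 161.1 = 99.47·4.0882 − 161.1 = 245.549.
B = 138.5·ln(59.63 − 10) − 305.0 = 138.5·ln 49.63 − 305.0 = 138.5·3.9046 − 305.0 = 235.786.
Rounded: (255, 246, 236).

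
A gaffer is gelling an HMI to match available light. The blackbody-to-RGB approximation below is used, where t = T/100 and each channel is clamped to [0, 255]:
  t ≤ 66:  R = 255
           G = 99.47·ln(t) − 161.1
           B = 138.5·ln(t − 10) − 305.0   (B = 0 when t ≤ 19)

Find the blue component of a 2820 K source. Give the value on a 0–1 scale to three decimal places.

0.380

t = 2820/100 = 28.2; the t ≤ 66 branch applies.
B = 138.5·ln(28.2 − 10) − 305.0 = 138.5·ln 18.2 − 305.0 = 138.5·2.9014 − 305.0 = 96.847.
On a 0–1 scale: 96.847/255 = 0.3798 → 0.380.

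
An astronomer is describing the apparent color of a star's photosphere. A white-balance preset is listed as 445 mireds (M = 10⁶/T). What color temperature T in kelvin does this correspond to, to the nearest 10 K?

2250 K

T = 10⁶ / 445 = 2247.19 K → 2250 K.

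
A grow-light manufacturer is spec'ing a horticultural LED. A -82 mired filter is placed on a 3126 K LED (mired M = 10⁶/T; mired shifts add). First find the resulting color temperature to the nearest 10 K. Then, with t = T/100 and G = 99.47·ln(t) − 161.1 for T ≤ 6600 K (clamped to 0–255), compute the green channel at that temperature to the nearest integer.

211

M_in = 10⁶/3126 = 319.90; M_out = 319.90 + (-82) = 237.90.
T_out = 10⁶/237.90 = 4203.5 K → 4200 K; t = 42.
G = 99.47·ln 42 − 161.1 = 99.47·3.7377 − 161.1 = 210.686.
Rounded: 211.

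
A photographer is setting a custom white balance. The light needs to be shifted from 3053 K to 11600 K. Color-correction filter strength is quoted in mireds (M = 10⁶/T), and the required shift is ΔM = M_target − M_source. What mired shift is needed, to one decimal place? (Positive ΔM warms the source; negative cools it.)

M_source = 10⁶/3053 = 327.547; M_target = 10⁶/11600 = 86.207.
ΔM = 86.207 − 327.547 = -241.340 → -241.3 mireds, a cooling shift.

-241.3 mireds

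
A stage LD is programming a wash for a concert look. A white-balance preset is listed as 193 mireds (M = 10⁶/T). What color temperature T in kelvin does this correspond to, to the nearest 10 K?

T = 10⁶ / 193 = 5181.35 K → 5180 K.

5180 K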